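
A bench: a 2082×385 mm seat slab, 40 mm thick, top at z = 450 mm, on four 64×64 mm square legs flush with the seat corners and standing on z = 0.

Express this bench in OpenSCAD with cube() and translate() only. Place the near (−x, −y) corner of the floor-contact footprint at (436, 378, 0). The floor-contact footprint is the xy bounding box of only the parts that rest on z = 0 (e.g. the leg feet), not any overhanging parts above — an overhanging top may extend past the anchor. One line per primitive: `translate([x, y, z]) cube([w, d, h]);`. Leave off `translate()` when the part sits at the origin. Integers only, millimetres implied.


translate([436, 378, 410]) cube([2082, 385, 40]);
translate([436, 378, 0]) cube([64, 64, 410]);
translate([436, 699, 0]) cube([64, 64, 410]);
translate([2454, 378, 0]) cube([64, 64, 410]);
translate([2454, 699, 0]) cube([64, 64, 410]);


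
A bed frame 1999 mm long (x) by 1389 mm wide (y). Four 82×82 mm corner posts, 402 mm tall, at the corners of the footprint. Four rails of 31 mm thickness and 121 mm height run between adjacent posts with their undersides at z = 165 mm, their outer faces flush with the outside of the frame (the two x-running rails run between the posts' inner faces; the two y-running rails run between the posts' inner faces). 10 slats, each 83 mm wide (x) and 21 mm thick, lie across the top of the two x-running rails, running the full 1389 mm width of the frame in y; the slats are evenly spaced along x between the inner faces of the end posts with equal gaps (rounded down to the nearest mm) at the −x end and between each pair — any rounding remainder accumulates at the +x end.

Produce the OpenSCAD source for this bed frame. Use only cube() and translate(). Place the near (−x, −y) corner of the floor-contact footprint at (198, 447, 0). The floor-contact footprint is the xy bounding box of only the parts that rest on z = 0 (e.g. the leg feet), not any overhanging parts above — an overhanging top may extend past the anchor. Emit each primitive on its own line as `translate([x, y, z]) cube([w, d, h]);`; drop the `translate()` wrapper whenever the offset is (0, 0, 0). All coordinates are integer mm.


// slat z = rail_z + rail_h = 165 + 121 = 286
// slat gap = ⌊(1835 − 10·83) / 11⌋ = 91
translate([198, 447, 0]) cube([82, 82, 402]);
translate([198, 1754, 0]) cube([82, 82, 402]);
translate([2115, 447, 0]) cube([82, 82, 402]);
translate([2115, 1754, 0]) cube([82, 82, 402]);
translate([280, 447, 165]) cube([1835, 31, 121]);
translate([280, 1805, 165]) cube([1835, 31, 121]);
translate([198, 529, 165]) cube([31, 1225, 121]);
translate([2166, 529, 165]) cube([31, 1225, 121]);
translate([371, 447, 286]) cube([83, 1389, 21]);
translate([545, 447, 286]) cube([83, 1389, 21]);
translate([719, 447, 286]) cube([83, 1389, 21]);
translate([893, 447, 286]) cube([83, 1389, 21]);
translate([1067, 447, 286]) cube([83, 1389, 21]);
translate([1241, 447, 286]) cube([83, 1389, 21]);
translate([1415, 447, 286]) cube([83, 1389, 21]);
translate([1589, 447, 286]) cube([83, 1389, 21]);
translate([1763, 447, 286]) cube([83, 1389, 21]);
translate([1937, 447, 286]) cube([83, 1389, 21]);


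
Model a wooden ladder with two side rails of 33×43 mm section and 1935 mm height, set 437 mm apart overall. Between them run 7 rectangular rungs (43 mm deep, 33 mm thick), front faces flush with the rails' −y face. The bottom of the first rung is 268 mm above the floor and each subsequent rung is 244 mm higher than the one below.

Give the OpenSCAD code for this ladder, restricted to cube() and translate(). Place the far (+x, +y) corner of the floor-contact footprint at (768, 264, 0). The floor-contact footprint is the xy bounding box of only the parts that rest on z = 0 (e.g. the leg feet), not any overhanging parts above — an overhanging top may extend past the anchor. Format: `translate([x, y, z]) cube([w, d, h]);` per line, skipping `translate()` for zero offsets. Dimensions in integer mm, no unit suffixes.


// rung span = 437 - 2*33 = 371
// rung[k] z = 268 + k*244
translate([331, 221, 0]) cube([33, 43, 1935]);
translate([735, 221, 0]) cube([33, 43, 1935]);
translate([364, 221, 268]) cube([371, 43, 33]);
translate([364, 221, 512]) cube([371, 43, 33]);
translate([364, 221, 756]) cube([371, 43, 33]);
translate([364, 221, 1000]) cube([371, 43, 33]);
translate([364, 221, 1244]) cube([371, 43, 33]);
translate([364, 221, 1488]) cube([371, 43, 33]);
translate([364, 221, 1732]) cube([371, 43, 33]);


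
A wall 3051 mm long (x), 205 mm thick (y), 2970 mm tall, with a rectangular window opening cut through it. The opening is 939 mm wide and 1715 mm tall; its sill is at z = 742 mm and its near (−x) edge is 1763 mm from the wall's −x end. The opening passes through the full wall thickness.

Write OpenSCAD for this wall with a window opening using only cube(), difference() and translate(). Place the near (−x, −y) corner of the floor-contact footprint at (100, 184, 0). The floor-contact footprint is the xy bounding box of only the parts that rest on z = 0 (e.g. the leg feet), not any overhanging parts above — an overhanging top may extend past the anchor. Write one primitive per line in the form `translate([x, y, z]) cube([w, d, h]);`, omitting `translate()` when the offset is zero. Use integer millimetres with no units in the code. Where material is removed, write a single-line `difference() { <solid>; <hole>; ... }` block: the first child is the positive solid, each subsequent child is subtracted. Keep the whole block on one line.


difference() { translate([100, 184, 0]) cube([3051, 205, 2970]); translate([1863, 184, 742]) cube([939, 205, 1715]); }


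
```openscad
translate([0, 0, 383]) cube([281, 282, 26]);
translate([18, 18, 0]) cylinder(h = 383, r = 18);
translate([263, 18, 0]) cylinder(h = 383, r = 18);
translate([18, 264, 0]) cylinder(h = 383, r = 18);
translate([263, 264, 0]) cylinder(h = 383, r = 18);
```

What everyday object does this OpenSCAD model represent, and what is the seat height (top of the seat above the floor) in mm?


A stool. The seat height is 409 mm.

A 281×282×26 slab at z = 383 on four corner cylinders — a stool. The seat top is 383 + 26 = 409 mm.


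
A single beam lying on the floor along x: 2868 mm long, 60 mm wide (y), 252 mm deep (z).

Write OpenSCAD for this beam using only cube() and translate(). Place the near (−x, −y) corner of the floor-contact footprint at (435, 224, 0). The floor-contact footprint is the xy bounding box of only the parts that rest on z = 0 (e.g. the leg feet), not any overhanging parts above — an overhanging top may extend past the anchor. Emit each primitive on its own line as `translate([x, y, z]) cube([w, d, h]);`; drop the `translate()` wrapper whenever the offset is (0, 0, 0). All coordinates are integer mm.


translate([435, 224, 0]) cube([2868, 60, 252]);


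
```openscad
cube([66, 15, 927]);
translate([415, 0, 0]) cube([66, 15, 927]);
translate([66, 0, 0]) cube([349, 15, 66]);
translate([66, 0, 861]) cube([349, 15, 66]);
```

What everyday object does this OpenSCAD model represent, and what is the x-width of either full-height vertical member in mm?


A picture frame. The border width is 66 mm.

Four thin pieces enclosing a rectangular opening — a picture frame. The two full-height stiles are 927 mm tall; the top rail sits at z = 861 and is 66 mm tall, so the border above the opening is 927 − 861 = 66 mm, matching the stile x-width.


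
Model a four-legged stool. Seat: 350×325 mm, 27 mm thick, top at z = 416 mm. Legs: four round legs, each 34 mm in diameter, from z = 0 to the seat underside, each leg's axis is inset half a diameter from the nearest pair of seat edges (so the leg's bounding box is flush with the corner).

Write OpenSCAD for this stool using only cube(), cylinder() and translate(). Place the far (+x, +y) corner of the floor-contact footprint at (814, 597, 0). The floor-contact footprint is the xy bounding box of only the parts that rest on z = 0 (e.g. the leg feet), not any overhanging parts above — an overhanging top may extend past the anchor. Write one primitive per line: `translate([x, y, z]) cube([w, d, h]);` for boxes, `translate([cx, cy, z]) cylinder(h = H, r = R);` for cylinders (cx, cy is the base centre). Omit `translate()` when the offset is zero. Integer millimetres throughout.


translate([464, 272, 389]) cube([350, 325, 27]);
translate([481, 289, 0]) cylinder(h = 389, r = 17);
translate([797, 289, 0]) cylinder(h = 389, r = 17);
translate([481, 580, 0]) cylinder(h = 389, r = 17);
translate([797, 580, 0]) cylinder(h = 389, r = 17);


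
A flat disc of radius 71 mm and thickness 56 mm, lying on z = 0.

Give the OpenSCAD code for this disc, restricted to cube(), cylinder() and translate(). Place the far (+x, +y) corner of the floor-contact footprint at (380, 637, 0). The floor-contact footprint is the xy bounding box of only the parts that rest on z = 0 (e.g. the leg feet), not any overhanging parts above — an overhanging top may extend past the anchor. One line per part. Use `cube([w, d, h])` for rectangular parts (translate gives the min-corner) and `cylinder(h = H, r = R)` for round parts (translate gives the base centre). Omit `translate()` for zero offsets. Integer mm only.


translate([309, 566, 0]) cylinder(h = 56, r = 71);


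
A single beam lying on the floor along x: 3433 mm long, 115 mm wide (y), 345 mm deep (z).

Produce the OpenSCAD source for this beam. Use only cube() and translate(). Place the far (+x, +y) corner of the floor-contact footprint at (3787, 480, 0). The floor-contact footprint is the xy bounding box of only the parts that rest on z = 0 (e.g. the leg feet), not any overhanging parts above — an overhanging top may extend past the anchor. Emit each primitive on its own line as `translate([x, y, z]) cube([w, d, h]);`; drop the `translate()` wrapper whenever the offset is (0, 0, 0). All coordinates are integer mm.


translate([354, 365, 0]) cube([3433, 115, 345]);


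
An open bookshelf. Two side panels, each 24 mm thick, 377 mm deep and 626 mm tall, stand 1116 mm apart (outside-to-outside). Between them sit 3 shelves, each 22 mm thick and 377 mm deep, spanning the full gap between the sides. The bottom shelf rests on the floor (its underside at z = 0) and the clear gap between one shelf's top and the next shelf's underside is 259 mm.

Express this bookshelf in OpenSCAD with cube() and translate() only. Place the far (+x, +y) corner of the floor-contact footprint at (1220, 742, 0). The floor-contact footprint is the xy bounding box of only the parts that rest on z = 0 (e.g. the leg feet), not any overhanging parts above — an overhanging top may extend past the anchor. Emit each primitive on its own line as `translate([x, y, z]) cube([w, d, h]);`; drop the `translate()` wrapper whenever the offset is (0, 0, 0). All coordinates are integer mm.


translate([104, 365, 0]) cube([24, 377, 626]);
translate([1196, 365, 0]) cube([24, 377, 626]);
translate([128, 365, 0]) cube([1068, 377, 22]);
translate([128, 365, 281]) cube([1068, 377, 22]);
translate([128, 365, 562]) cube([1068, 377, 22]);


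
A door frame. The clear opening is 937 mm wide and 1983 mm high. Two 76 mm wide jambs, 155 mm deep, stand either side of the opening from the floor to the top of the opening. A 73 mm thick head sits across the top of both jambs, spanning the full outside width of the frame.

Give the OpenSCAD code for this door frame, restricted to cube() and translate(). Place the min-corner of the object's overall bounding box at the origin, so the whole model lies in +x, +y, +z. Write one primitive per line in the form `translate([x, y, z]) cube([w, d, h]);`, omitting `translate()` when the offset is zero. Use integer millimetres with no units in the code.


cube([76, 155, 1983]);
translate([1013, 0, 0]) cube([76, 155, 1983]);
translate([0, 0, 1983]) cube([1089, 155, 73]);


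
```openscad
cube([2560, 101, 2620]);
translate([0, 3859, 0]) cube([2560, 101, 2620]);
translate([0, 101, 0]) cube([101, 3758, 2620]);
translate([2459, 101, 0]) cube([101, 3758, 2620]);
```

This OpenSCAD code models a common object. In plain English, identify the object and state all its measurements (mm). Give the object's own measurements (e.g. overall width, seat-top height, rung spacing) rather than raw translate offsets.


The wall frame of a small rectangular building: four walls, each 2620 mm tall and 101 mm thick, enclosing a footprint 2560 mm (x) by 3960 mm (y) outside-to-outside, with no floor or roof. The front and back walls (the −y and +y sides) span the full width; the two side walls fit between them.


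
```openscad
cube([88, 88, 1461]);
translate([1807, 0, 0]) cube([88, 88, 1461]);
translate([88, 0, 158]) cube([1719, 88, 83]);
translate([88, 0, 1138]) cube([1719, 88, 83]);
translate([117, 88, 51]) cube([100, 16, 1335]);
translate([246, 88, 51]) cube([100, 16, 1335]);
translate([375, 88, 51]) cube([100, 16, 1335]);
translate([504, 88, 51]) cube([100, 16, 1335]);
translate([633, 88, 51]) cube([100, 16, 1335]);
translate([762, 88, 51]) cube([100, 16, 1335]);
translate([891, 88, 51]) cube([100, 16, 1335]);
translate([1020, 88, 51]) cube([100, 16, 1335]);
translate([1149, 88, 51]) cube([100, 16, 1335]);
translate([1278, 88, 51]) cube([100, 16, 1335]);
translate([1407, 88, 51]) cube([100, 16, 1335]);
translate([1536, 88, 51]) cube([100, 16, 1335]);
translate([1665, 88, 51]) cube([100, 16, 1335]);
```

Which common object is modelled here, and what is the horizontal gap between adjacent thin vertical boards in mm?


A fence section. The picket gap is 29 mm.

Two posts, two rails, 13 pickets — a fence section. Span 1719 mm holds 13 pickets of 100 mm with 14 equal gaps: ⌊(1719 − 13·100) / 14⌋ = 29 mm.


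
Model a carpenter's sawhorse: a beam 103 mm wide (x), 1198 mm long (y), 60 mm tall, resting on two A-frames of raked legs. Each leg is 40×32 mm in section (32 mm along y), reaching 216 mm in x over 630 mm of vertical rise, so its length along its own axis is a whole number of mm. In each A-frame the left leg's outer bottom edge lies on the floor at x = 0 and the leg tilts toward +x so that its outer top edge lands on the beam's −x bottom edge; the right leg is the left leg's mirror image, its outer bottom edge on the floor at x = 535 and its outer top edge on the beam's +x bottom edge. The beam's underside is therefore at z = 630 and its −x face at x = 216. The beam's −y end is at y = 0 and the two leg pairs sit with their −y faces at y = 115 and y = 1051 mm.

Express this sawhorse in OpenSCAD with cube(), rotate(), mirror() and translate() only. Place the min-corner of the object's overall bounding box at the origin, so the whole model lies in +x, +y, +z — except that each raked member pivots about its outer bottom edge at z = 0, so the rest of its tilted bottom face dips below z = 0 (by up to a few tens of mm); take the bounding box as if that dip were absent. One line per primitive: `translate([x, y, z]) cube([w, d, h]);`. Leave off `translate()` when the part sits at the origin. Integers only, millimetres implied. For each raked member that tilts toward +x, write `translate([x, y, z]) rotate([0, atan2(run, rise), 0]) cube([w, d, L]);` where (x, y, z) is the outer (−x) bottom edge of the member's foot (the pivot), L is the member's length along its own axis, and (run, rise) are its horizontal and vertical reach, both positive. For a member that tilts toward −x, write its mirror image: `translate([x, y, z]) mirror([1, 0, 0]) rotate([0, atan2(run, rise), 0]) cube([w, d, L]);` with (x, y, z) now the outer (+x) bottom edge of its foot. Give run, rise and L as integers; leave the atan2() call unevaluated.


translate([216, 0, 630]) cube([103, 1198, 60]);
translate([0, 115, 0]) rotate([0, atan2(216, 630), 0]) cube([40, 32, 666]);
translate([535, 115, 0]) mirror([1, 0, 0]) rotate([0, atan2(216, 630), 0]) cube([40, 32, 666]);
translate([0, 1051, 0]) rotate([0, atan2(216, 630), 0]) cube([40, 32, 666]);
translate([535, 1051, 0]) mirror([1, 0, 0]) rotate([0, atan2(216, 630), 0]) cube([40, 32, 666]);


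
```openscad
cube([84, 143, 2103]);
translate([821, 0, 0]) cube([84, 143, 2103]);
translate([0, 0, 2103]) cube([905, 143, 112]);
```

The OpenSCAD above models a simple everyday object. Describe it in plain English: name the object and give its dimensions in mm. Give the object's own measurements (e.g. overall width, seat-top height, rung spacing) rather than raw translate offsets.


A door frame. The clear opening is 737 mm wide and 2103 mm high. Two 84 mm wide jambs, 143 mm deep, stand either side of the opening from the floor to the top of the opening. A 112 mm thick head sits across the top of both jambs, spanning the full outside width of the frame.


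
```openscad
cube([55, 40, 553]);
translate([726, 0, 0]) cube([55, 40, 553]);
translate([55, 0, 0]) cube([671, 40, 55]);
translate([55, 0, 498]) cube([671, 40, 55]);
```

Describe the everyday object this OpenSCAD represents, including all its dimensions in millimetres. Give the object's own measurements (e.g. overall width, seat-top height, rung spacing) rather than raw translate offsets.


A rectangular picture frame lying in the x–z plane (depth along y). The opening is 671 mm wide (x) by 443 mm tall (z), surrounded by a border 55 mm wide on all four sides. The frame is 40 mm deep and is made of two full-height vertical stiles with two horizontal rails fitted between them.


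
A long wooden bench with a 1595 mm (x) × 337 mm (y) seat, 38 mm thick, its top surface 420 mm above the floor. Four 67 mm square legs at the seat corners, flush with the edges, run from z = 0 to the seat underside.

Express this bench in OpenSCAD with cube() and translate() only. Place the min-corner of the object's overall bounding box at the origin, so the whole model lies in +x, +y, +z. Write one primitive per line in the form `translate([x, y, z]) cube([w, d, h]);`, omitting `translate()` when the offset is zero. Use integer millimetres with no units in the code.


translate([0, 0, 382]) cube([1595, 337, 38]);
cube([67, 67, 382]);
translate([0, 270, 0]) cube([67, 67, 382]);
translate([1528, 0, 0]) cube([67, 67, 382]);
translate([1528, 270, 0]) cube([67, 67, 382]);


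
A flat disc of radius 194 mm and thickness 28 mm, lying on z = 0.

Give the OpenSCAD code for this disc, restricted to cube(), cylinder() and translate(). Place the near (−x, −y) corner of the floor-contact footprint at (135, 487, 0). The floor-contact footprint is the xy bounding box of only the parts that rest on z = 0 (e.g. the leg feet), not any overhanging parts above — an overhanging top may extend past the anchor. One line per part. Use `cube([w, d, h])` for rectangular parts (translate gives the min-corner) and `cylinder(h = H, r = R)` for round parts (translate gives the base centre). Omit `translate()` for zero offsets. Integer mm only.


translate([329, 681, 0]) cylinder(h = 28, r = 194);


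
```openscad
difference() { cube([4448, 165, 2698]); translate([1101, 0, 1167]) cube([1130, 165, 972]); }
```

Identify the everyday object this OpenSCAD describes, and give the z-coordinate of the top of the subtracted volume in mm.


A wall with a window opening. The window head height is 2139 mm.

A wall with a rectangular opening subtracted — a window. Sill at z = 1167, opening 972 mm tall, so the head is at 1167 + 972 = 2139 mm.


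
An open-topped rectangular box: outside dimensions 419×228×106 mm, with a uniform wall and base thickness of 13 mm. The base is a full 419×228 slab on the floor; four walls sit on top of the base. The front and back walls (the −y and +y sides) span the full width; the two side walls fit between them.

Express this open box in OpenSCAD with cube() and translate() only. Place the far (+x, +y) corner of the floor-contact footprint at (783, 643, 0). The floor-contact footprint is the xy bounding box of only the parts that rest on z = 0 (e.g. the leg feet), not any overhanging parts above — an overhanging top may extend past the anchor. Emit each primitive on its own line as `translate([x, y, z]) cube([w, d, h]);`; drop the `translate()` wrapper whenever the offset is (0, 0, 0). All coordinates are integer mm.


translate([364, 415, 0]) cube([419, 228, 13]);
translate([364, 415, 13]) cube([419, 13, 93]);
translate([364, 630, 13]) cube([419, 13, 93]);
translate([364, 428, 13]) cube([13, 202, 93]);
translate([770, 428, 13]) cube([13, 202, 93]);


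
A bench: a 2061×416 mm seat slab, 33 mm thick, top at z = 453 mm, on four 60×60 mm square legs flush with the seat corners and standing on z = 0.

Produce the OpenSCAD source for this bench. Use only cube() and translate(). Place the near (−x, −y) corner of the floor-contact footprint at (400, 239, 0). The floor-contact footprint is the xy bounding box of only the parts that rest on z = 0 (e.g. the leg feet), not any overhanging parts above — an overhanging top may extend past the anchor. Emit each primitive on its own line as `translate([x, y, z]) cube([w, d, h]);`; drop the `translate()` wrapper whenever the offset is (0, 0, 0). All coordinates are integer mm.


translate([400, 239, 420]) cube([2061, 416, 33]);
translate([400, 239, 0]) cube([60, 60, 420]);
translate([400, 595, 0]) cube([60, 60, 420]);
translate([2401, 239, 0]) cube([60, 60, 420]);
translate([2401, 595, 0]) cube([60, 60, 420]);


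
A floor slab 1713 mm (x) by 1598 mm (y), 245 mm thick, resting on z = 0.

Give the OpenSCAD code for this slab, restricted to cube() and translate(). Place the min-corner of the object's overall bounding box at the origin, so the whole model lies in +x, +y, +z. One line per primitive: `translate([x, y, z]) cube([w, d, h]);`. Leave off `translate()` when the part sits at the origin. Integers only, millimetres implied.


cube([1713, 1598, 245]);


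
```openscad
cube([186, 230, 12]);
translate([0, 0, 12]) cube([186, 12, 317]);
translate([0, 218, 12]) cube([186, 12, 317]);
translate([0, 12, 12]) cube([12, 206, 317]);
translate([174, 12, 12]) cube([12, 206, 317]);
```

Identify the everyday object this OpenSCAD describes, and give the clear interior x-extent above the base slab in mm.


An open box. The internal width is 162 mm.

A 186×230 base slab with four walls standing on it — an open box. The base is 186 mm wide and the walls are 12 mm thick, so the internal width is 186 − 2 × 12 = 162 mm.


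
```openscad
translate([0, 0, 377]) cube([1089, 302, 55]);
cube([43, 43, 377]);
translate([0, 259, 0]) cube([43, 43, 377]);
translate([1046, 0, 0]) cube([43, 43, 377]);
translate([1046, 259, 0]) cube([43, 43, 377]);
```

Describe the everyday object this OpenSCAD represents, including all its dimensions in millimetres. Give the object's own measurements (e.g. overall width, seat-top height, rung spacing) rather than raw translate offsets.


A bench: a 1089×302 mm seat slab, 55 mm thick, top at z = 432 mm, on four 43×43 mm square legs flush with the seat corners and standing on z = 0.


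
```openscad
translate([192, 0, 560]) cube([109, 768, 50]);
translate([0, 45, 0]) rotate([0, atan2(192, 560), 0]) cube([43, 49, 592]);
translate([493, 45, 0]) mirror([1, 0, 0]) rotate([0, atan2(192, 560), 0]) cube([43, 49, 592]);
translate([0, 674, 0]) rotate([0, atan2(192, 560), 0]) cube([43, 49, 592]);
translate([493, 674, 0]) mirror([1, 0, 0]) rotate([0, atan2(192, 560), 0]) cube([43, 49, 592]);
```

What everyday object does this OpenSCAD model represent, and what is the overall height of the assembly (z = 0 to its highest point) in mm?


A sawhorse. The overall height is 610 mm.

A beam across two mirrored pairs of raked legs — a sawhorse. The beam's underside is at z = 560 (matching the legs' vertical rise in atan2(192, 560)) and the beam is 50 mm tall, so its top is at 560 + 50 = 610 mm. The raked legs top out at the beam's underside, so that is the highest point.


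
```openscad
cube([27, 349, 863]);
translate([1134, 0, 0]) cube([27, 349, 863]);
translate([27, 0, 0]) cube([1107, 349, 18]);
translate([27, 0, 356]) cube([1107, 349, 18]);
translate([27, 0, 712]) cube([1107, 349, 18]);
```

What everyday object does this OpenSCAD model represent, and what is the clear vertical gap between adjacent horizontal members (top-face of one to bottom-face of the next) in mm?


A bookshelf. The clear shelf gap is 338 mm.

Two tall side panels with 3 horizontal boards between them — a bookshelf. The first two shelf undersides are at z = 0 and z = 356; with shelf thickness 18, the clear gap is 356 − 0 − 18 = 338 mm.


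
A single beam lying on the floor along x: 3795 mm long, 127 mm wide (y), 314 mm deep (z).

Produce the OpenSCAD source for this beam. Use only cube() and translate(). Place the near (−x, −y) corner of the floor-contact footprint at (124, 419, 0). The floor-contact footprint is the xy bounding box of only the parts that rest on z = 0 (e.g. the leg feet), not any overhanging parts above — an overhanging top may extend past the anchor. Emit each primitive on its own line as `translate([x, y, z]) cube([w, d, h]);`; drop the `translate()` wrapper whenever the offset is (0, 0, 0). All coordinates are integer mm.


translate([124, 419, 0]) cube([3795, 127, 314]);


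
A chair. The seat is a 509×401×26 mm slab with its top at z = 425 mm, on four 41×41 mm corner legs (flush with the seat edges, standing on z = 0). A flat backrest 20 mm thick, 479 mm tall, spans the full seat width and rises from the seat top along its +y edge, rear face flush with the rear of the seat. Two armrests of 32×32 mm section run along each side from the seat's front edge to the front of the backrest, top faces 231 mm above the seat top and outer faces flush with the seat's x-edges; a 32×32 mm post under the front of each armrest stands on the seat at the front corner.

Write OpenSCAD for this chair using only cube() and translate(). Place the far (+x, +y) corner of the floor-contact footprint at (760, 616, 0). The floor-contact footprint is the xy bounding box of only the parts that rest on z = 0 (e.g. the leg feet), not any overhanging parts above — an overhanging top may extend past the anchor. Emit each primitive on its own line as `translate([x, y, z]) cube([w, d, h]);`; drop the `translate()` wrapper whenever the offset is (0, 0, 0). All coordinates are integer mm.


translate([251, 215, 399]) cube([509, 401, 26]);
translate([251, 215, 0]) cube([41, 41, 399]);
translate([719, 215, 0]) cube([41, 41, 399]);
translate([251, 575, 0]) cube([41, 41, 399]);
translate([719, 575, 0]) cube([41, 41, 399]);
translate([251, 596, 425]) cube([509, 20, 479]);
translate([251, 215, 624]) cube([32, 381, 32]);
translate([728, 215, 624]) cube([32, 381, 32]);
translate([251, 215, 425]) cube([32, 32, 199]);
translate([728, 215, 425]) cube([32, 32, 199]);


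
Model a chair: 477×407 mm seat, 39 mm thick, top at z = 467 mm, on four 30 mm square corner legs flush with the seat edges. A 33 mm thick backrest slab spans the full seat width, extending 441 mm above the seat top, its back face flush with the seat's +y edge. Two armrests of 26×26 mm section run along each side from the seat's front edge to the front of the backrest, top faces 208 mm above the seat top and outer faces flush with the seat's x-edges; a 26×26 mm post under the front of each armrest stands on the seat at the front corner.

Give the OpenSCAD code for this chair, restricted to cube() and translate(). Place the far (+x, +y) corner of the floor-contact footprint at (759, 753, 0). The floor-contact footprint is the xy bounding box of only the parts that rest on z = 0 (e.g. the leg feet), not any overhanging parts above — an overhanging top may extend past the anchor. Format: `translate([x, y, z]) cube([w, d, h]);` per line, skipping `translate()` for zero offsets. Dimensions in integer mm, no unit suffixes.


translate([282, 346, 428]) cube([477, 407, 39]);
translate([282, 346, 0]) cube([30, 30, 428]);
translate([729, 346, 0]) cube([30, 30, 428]);
translate([282, 723, 0]) cube([30, 30, 428]);
translate([729, 723, 0]) cube([30, 30, 428]);
translate([282, 720, 467]) cube([477, 33, 441]);
translate([282, 346, 649]) cube([26, 374, 26]);
translate([733, 346, 649]) cube([26, 374, 26]);
translate([282, 346, 467]) cube([26, 26, 182]);
translate([733, 346, 467]) cube([26, 26, 182]);


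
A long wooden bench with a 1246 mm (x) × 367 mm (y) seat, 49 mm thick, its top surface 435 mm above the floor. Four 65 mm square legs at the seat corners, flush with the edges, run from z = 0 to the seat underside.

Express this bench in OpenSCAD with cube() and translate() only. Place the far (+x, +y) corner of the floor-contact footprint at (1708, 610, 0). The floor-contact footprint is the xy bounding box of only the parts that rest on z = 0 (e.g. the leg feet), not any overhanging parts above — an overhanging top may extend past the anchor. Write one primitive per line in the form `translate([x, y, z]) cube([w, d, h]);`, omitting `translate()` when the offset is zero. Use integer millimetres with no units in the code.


translate([462, 243, 386]) cube([1246, 367, 49]);
translate([462, 243, 0]) cube([65, 65, 386]);
translate([462, 545, 0]) cube([65, 65, 386]);
translate([1643, 243, 0]) cube([65, 65, 386]);
translate([1643, 545, 0]) cube([65, 65, 386]);


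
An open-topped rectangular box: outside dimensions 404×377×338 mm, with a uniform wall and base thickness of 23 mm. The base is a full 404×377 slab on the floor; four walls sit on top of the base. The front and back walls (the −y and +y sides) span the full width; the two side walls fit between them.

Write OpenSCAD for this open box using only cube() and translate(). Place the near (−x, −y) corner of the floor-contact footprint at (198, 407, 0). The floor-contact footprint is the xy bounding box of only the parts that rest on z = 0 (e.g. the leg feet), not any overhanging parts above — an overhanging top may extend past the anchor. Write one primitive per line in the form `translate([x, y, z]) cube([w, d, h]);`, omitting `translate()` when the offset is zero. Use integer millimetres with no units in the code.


translate([198, 407, 0]) cube([404, 377, 23]);
translate([198, 407, 23]) cube([404, 23, 315]);
translate([198, 761, 23]) cube([404, 23, 315]);
translate([198, 430, 23]) cube([23, 331, 315]);
translate([579, 430, 23]) cube([23, 331, 315]);


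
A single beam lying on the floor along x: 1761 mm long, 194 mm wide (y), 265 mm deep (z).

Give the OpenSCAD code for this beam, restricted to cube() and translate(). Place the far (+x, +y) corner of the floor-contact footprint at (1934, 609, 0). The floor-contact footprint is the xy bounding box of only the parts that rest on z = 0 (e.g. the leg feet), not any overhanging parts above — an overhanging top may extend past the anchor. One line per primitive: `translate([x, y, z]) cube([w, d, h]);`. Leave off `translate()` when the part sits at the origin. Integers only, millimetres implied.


translate([173, 415, 0]) cube([1761, 194, 265]);


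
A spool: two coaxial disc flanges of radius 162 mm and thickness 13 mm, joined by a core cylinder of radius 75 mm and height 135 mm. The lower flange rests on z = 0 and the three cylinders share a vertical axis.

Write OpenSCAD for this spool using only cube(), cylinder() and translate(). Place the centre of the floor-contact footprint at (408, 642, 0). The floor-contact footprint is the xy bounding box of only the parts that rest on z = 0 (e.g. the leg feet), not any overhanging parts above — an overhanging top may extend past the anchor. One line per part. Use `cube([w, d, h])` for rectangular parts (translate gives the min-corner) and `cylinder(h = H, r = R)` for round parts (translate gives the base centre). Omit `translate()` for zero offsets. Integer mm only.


translate([408, 642, 0]) cylinder(h = 13, r = 162);
translate([408, 642, 13]) cylinder(h = 135, r = 75);
translate([408, 642, 148]) cylinder(h = 13, r = 162);


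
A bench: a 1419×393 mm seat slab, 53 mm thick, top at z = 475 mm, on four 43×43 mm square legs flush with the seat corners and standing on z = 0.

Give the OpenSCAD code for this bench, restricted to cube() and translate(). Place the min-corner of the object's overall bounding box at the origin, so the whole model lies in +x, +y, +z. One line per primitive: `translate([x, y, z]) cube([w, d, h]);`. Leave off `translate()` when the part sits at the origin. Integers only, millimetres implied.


translate([0, 0, 422]) cube([1419, 393, 53]);
cube([43, 43, 422]);
translate([0, 350, 0]) cube([43, 43, 422]);
translate([1376, 0, 0]) cube([43, 43, 422]);
translate([1376, 350, 0]) cube([43, 43, 422]);


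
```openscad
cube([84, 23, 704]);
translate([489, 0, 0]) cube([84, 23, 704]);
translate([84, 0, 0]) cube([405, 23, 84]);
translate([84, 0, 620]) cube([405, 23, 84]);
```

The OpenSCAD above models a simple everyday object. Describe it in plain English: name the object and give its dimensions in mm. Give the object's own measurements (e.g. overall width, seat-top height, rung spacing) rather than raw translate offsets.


A rectangular picture frame lying in the x–z plane (depth along y). The opening is 405 mm wide (x) by 536 mm tall (z), surrounded by a border 84 mm wide on all four sides. The frame is 23 mm deep and is made of two full-height vertical stiles with two horizontal rails fitted between them.


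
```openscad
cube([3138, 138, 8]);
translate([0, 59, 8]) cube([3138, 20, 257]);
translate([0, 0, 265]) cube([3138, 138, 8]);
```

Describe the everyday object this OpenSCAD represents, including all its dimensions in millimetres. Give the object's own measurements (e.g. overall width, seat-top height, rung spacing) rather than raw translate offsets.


An I-beam lying along x, 3138 mm long. Overall section height 273 mm. Two flanges 138 mm wide (y) and 8 mm thick, one on the floor and one at the top; a web 20 mm thick runs between them, centred on the flange width.


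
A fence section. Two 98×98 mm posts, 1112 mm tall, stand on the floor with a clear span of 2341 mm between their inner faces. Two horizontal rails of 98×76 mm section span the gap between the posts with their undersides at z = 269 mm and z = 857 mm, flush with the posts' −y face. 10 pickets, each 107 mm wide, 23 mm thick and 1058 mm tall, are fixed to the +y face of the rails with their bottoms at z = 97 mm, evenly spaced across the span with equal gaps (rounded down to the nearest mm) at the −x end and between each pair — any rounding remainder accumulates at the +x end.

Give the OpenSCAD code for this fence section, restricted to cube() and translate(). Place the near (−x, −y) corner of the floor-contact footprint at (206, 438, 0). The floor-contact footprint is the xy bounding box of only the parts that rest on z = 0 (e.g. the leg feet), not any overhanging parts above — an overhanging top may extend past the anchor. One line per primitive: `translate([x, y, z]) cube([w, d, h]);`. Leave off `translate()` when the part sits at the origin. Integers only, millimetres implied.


translate([206, 438, 0]) cube([98, 98, 1112]);
translate([2645, 438, 0]) cube([98, 98, 1112]);
translate([304, 438, 269]) cube([2341, 98, 76]);
translate([304, 438, 857]) cube([2341, 98, 76]);
translate([419, 536, 97]) cube([107, 23, 1058]);
translate([641, 536, 97]) cube([107, 23, 1058]);
translate([863, 536, 97]) cube([107, 23, 1058]);
translate([1085, 536, 97]) cube([107, 23, 1058]);
translate([1307, 536, 97]) cube([107, 23, 1058]);
translate([1529, 536, 97]) cube([107, 23, 1058]);
translate([1751, 536, 97]) cube([107, 23, 1058]);
translate([1973, 536, 97]) cube([107, 23, 1058]);
translate([2195, 536, 97]) cube([107, 23, 1058]);
translate([2417, 536, 97]) cube([107, 23, 1058]);


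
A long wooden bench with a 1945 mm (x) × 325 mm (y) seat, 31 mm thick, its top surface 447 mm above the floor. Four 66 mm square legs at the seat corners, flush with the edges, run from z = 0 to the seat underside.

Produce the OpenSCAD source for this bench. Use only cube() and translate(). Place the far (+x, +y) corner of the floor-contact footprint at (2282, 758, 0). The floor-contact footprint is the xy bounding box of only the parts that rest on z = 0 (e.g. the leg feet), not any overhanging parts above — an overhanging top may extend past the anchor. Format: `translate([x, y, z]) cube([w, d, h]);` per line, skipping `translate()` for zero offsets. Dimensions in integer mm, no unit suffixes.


translate([337, 433, 416]) cube([1945, 325, 31]);
translate([337, 433, 0]) cube([66, 66, 416]);
translate([337, 692, 0]) cube([66, 66, 416]);
translate([2216, 433, 0]) cube([66, 66, 416]);
translate([2216, 692, 0]) cube([66, 66, 416]);


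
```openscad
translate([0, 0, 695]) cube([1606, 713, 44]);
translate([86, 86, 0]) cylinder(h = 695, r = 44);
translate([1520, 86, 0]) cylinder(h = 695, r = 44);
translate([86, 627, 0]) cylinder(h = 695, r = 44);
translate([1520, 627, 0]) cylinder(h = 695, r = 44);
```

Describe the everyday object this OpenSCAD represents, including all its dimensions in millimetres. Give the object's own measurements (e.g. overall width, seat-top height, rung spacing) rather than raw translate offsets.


A rectangular dining table. The top is 1606×713×44 mm with its upper surface at z = 739 mm. It stands on four round legs of 88 mm diameter, each leg's bounding box inset 42 mm from the nearest pair of top edges, running from the floor to the underside of the top.


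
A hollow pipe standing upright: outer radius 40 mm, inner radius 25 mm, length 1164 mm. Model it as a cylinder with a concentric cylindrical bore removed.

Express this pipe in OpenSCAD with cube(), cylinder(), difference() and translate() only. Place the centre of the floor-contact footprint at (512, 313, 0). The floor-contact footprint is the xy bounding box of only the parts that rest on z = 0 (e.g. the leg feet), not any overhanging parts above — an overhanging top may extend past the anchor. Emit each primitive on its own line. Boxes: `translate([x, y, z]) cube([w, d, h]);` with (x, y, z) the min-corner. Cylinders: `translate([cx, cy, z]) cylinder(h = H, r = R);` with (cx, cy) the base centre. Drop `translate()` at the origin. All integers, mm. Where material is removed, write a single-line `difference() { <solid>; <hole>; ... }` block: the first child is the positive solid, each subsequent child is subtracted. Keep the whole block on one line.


difference() { translate([512, 313, 0]) cylinder(h = 1164, r = 40); translate([512, 313, 0]) cylinder(h = 1164, r = 25); }


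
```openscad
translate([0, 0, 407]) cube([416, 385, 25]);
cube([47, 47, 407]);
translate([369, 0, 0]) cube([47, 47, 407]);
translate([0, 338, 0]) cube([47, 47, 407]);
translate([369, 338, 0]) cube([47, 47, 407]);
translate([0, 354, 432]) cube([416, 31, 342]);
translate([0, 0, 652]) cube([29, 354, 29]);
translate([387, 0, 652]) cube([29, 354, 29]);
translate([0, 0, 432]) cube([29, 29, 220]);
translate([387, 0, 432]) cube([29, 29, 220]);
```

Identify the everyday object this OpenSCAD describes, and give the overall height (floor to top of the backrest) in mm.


A chair. The overall height is 774 mm.

A slab on four corner posts with a tall panel at the back — a chair. The seat slab sits at z = 407 with thickness 25, and the 342 mm backrest starts at the seat top, so the overall height is 407 + 25 + 342 = 774 mm.


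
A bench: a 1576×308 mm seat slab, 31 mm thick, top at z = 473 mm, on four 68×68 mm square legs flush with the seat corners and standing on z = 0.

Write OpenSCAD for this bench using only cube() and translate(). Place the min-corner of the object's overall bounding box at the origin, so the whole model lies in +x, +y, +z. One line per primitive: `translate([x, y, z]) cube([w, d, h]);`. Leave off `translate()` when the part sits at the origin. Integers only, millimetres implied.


// leg_h = 473 − 31 = 442
translate([0, 0, 442]) cube([1576, 308, 31]);
cube([68, 68, 442]);
translate([0, 240, 0]) cube([68, 68, 442]);
translate([1508, 0, 0]) cube([68, 68, 442]);
translate([1508, 240, 0]) cube([68, 68, 442]);


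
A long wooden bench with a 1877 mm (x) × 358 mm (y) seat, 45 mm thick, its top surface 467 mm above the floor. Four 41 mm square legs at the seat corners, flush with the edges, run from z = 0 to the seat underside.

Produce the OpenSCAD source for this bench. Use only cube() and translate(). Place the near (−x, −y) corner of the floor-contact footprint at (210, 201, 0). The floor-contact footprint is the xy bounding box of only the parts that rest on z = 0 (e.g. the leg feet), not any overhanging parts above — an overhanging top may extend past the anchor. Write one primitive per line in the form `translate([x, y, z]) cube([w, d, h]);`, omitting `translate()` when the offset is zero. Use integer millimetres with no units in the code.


// leg_h = 467 − 45 = 422
translate([210, 201, 422]) cube([1877, 358, 45]);
translate([210, 201, 0]) cube([41, 41, 422]);
translate([210, 518, 0]) cube([41, 41, 422]);
translate([2046, 201, 0]) cube([41, 41, 422]);
translate([2046, 518, 0]) cube([41, 41, 422]);
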